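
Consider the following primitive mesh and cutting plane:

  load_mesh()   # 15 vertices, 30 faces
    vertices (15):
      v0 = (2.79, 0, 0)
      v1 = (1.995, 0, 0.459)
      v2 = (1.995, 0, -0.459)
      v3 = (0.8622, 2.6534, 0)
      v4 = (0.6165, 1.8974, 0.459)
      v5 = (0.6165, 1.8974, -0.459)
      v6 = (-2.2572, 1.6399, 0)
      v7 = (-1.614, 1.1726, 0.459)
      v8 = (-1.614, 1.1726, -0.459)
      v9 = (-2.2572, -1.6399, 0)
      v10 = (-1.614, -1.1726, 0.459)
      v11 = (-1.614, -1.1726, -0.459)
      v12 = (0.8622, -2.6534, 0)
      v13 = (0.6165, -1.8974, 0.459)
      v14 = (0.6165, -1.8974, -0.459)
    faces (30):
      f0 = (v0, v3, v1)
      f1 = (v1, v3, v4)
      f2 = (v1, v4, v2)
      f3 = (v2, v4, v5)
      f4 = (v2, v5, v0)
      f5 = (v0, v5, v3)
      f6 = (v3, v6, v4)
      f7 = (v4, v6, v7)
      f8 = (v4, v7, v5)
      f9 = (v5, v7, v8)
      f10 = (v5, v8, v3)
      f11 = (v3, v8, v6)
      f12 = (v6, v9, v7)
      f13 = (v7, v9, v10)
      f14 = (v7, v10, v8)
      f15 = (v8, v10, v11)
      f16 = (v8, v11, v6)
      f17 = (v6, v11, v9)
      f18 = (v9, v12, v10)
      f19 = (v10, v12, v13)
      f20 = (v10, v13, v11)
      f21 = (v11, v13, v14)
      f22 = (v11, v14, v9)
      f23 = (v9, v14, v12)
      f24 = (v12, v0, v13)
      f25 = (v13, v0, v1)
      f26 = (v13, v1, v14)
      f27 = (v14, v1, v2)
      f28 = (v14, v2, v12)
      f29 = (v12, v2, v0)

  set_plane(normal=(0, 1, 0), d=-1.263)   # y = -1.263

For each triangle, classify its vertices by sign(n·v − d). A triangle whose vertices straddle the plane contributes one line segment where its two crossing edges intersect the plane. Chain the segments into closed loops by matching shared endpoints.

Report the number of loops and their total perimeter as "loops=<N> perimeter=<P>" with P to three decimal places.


loops=2 perimeter=5.771

Straddling triangles (14 of 30):
  (v6,v9,v7) [+-+] → (-2.2572, -1.263, 0)–(-2.17101, -1.263, 0.0615101)  len=0.1059
  (v7,v9,v10) [+-+] → (-2.17101, -1.263, 0.0615101)–(-1.73843, -1.263, 0.370206)  len=0.5314
  (v6,v11,v9) [++-] → (-1.73843, -1.263, -0.370206)–(-2.2572, -1.263, 0)  len=0.6373
  (v9,v12,v10) [--+] → (-1.46283, -1.263, 0.430979)–(-1.73843, -1.263, 0.370206)  len=0.2822
  (v10,v12,v13) [+--] → (-1.46283, -1.263, 0.430979)–(-1.3358, -1.263, 0.459)  len=0.1301
  (v10,v13,v11) [+-+] → (-1.3358, -1.263, 0.459)–(-1.3358, -1.263, -0.344503)  len=0.8035
  (v11,v13,v14) [+--] → (-1.3358, -1.263, -0.344503)–(-1.3358, -1.263, -0.459)  len=0.1145
  (v11,v14,v9) [+--] → (-1.3358, -1.263, -0.459)–(-1.73843, -1.263, -0.370206)  len=0.4123
  (v12,v0,v13) [-+-] → (1.87238, -1.263, 0)–(1.34321, -1.263, 0.305532)  len=0.6110
  (v13,v0,v1) [-++] → (1.34321, -1.263, 0.305532)–(1.0774, -1.263, 0.459)  len=0.3069
  (v13,v1,v14) [-+-] → (1.0774, -1.263, 0.459)–(1.0774, -1.263, -0.152065)  len=0.6111
  (v14,v1,v2) [-++] → (1.0774, -1.263, -0.152065)–(1.0774, -1.263, -0.459)  len=0.3069
  (v14,v2,v12) [-+-] → (1.0774, -1.263, -0.459)–(1.4558, -1.263, -0.240519)  len=0.4369
  (v12,v2,v0) [-++] → (1.4558, -1.263, -0.240519)–(1.87238, -1.263, 0)  len=0.4810

Chained into 2 loop(s):
  loop 1: 8 segments, perimeter = 3.0172
  loop 2: 6 segments, perimeter = 2.7539
Total perimeter = 5.771


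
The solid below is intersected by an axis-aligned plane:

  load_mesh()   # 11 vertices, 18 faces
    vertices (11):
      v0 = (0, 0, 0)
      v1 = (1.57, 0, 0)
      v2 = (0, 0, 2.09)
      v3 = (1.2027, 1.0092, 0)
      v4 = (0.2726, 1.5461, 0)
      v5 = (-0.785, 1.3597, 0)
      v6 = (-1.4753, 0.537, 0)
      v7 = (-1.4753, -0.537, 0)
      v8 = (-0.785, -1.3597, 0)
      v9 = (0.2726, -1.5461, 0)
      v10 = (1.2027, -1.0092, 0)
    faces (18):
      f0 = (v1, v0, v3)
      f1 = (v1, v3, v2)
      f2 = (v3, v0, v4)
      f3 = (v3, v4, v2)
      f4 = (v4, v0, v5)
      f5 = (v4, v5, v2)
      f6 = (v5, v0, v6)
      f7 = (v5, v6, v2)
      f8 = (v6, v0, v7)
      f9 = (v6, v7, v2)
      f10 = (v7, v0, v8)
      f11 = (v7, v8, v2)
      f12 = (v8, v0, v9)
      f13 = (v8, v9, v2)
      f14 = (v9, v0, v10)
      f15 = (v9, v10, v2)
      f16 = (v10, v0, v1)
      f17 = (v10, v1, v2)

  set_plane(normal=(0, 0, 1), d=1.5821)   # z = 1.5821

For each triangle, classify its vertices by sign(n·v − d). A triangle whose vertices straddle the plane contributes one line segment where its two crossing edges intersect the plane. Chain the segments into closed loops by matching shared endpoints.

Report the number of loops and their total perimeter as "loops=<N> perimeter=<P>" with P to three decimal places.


Straddling triangles (9 of 18):
  (v1,v3,v2) [--+] → (0.292273, 0.24525, 1.5821)–(0.381533, 0, 1.5821)  len=0.2610
  (v3,v4,v2) [--+] → (0.0662457, 0.375724, 1.5821)–(0.292273, 0.24525, 1.5821)  len=0.2610
  (v4,v5,v2) [--+] → (-0.190766, 0.330427, 1.5821)–(0.0662457, 0.375724, 1.5821)  len=0.2610
  (v5,v6,v2) [--+] → (-0.358519, 0.130499, 1.5821)–(-0.190766, 0.330427, 1.5821)  len=0.2610
  (v6,v7,v2) [--+] → (-0.358519, -0.130499, 1.5821)–(-0.358519, 0.130499, 1.5821)  len=0.2610
  (v7,v8,v2) [--+] → (-0.190766, -0.330427, 1.5821)–(-0.358519, -0.130499, 1.5821)  len=0.2610
  (v8,v9,v2) [--+] → (0.0662457, -0.375724, 1.5821)–(-0.190766, -0.330427, 1.5821)  len=0.2610
  (v9,v10,v2) [--+] → (0.292273, -0.24525, 1.5821)–(0.0662457, -0.375724, 1.5821)  len=0.2610
  (v10,v1,v2) [--+] → (0.381533, 0, 1.5821)–(0.292273, -0.24525, 1.5821)  len=0.2610

Chained into 1 loop(s):
  loop 1: 9 segments, perimeter = 2.3489
Total perimeter = 2.349

loops=1 perimeter=2.349


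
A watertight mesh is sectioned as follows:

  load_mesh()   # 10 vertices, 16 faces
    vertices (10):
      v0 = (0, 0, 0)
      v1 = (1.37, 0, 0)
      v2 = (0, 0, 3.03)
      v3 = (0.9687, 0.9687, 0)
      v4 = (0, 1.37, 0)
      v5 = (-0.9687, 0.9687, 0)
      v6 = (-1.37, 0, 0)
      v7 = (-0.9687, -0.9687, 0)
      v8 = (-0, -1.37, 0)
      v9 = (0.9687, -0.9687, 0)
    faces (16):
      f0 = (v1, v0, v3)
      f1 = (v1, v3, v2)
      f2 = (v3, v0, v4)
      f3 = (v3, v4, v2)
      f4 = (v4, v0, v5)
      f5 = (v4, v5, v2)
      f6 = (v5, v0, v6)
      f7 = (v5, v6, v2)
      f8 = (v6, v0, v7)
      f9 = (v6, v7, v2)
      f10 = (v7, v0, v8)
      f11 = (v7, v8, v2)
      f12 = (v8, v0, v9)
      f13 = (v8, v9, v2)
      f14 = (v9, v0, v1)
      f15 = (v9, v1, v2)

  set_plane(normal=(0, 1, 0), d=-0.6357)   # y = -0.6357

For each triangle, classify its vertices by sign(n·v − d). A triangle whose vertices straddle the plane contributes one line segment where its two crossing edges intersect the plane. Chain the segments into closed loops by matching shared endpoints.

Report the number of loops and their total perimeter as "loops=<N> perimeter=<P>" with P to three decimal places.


Straddling triangles (8 of 16):
  (v6,v0,v7) [++-] → (-0.6357, -0.6357, 0)–(-1.10665, -0.6357, 0)  len=0.4710
  (v6,v7,v2) [+-+] → (-1.10665, -0.6357, 0)–(-0.6357, -0.6357, 1.04159)  len=1.1431
  (v7,v0,v8) [-+-] → (-0.6357, -0.6357, 0)–(0, -0.6357, 0)  len=0.6357
  (v7,v8,v2) [--+] → (0, -0.6357, 1.62404)–(-0.6357, -0.6357, 1.04159)  len=0.8622
  (v8,v0,v9) [-+-] → (0, -0.6357, 0)–(0.6357, -0.6357, 0)  len=0.6357
  (v8,v9,v2) [--+] → (0.6357, -0.6357, 1.04159)–(0, -0.6357, 1.62404)  len=0.8622
  (v9,v0,v1) [-++] → (0.6357, -0.6357, 0)–(1.10665, -0.6357, 0)  len=0.4710
  (v9,v1,v2) [-++] → (1.10665, -0.6357, 0)–(0.6357, -0.6357, 1.04159)  len=1.1431

Chained into 1 loop(s):
  loop 1: 8 segments, perimeter = 6.2239
Total perimeter = 6.224

loops=1 perimeter=6.224


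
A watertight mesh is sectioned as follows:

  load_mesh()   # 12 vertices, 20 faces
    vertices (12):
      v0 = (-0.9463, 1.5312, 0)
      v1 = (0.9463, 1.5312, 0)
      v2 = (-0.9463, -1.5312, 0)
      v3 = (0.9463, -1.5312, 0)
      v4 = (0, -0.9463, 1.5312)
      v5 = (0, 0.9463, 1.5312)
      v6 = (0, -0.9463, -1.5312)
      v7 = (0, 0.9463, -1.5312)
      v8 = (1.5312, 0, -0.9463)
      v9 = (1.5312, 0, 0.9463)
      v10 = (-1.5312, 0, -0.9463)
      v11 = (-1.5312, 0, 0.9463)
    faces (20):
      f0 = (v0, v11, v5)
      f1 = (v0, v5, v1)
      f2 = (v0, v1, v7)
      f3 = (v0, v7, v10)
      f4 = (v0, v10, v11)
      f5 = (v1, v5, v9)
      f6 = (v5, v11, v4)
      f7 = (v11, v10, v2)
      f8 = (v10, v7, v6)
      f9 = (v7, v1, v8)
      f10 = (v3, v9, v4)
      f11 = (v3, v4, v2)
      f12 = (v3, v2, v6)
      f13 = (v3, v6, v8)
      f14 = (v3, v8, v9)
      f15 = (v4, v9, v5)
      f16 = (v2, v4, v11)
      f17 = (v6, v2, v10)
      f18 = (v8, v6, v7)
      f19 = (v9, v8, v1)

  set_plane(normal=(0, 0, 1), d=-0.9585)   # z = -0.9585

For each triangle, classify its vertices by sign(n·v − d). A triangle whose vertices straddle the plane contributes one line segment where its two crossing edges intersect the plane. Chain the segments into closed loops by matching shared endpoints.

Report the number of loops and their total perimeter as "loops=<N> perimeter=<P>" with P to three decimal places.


loops=1 perimeter=7.974

Straddling triangles (8 of 20):
  (v0,v1,v7) [++-] → (0.353935, 1.16506, -0.9585)–(-0.353935, 1.16506, -0.9585)  len=0.7079
  (v0,v7,v10) [+-+] → (-0.353935, 1.16506, -0.9585)–(-1.49926, 0.0197382, -0.9585)  len=1.6197
  (v10,v7,v6) [+--] → (-1.49926, 0.0197382, -0.9585)–(-1.49926, -0.0197382, -0.9585)  len=0.0395
  (v7,v1,v8) [-++] → (0.353935, 1.16506, -0.9585)–(1.49926, 0.0197382, -0.9585)  len=1.6197
  (v3,v2,v6) [++-] → (-0.353935, -1.16506, -0.9585)–(0.353935, -1.16506, -0.9585)  len=0.7079
  (v3,v6,v8) [+-+] → (0.353935, -1.16506, -0.9585)–(1.49926, -0.0197382, -0.9585)  len=1.6197
  (v6,v2,v10) [-++] → (-0.353935, -1.16506, -0.9585)–(-1.49926, -0.0197382, -0.9585)  len=1.6197
  (v8,v6,v7) [+--] → (1.49926, -0.0197382, -0.9585)–(1.49926, 0.0197382, -0.9585)  len=0.0395

Chained into 1 loop(s):
  loop 1: 8 segments, perimeter = 7.9736
Total perimeter = 7.974


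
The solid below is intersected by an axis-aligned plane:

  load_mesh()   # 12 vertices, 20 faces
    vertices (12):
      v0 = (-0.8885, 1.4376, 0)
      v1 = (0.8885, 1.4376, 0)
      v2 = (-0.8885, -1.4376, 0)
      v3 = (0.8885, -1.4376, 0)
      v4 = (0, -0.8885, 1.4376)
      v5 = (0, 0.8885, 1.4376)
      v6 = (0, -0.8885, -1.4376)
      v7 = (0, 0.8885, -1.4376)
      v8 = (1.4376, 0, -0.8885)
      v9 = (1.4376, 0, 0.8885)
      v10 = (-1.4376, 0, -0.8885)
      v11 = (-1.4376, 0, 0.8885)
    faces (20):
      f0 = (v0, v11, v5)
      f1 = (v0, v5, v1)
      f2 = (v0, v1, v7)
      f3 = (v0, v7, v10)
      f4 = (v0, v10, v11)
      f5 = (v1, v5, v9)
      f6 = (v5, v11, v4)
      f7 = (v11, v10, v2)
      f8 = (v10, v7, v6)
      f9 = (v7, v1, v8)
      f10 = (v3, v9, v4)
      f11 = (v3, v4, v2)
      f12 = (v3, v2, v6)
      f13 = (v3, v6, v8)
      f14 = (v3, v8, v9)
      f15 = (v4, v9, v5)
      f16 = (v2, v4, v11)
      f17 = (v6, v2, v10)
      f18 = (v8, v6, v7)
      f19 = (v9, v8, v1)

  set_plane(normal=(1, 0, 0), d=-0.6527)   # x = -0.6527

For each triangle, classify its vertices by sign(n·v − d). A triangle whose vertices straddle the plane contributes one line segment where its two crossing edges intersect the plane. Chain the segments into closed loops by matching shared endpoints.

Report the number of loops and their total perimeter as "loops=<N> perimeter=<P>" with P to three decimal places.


Straddling triangles (10 of 20):
  (v0,v11,v5) [--+] → (-0.6527, 0.485103, 1.1883)–(-0.6527, 1.29187, 0.381526)  len=1.1409
  (v0,v5,v1) [-++] → (-0.6527, 1.29187, 0.381526)–(-0.6527, 1.4376, 0)  len=0.4084
  (v0,v1,v7) [-++] → (-0.6527, 1.4376, 0)–(-0.6527, 1.29187, -0.381526)  len=0.4084
  (v0,v7,v10) [-+-] → (-0.6527, 1.29187, -0.381526)–(-0.6527, 0.485103, -1.1883)  len=1.1409
  (v5,v11,v4) [+-+] → (-0.6527, 0.485103, 1.1883)–(-0.6527, -0.485103, 1.1883)  len=0.9702
  (v10,v7,v6) [-++] → (-0.6527, 0.485103, -1.1883)–(-0.6527, -0.485103, -1.1883)  len=0.9702
  (v3,v4,v2) [++-] → (-0.6527, -1.29187, 0.381526)–(-0.6527, -1.4376, 0)  len=0.4084
  (v3,v2,v6) [+-+] → (-0.6527, -1.4376, 0)–(-0.6527, -1.29187, -0.381526)  len=0.4084
  (v2,v4,v11) [-+-] → (-0.6527, -1.29187, 0.381526)–(-0.6527, -0.485103, 1.1883)  len=1.1409
  (v6,v2,v10) [+--] → (-0.6527, -1.29187, -0.381526)–(-0.6527, -0.485103, -1.1883)  len=1.1409

Chained into 1 loop(s):
  loop 1: 10 segments, perimeter = 8.1378
Total perimeter = 8.138

loops=1 perimeter=8.138


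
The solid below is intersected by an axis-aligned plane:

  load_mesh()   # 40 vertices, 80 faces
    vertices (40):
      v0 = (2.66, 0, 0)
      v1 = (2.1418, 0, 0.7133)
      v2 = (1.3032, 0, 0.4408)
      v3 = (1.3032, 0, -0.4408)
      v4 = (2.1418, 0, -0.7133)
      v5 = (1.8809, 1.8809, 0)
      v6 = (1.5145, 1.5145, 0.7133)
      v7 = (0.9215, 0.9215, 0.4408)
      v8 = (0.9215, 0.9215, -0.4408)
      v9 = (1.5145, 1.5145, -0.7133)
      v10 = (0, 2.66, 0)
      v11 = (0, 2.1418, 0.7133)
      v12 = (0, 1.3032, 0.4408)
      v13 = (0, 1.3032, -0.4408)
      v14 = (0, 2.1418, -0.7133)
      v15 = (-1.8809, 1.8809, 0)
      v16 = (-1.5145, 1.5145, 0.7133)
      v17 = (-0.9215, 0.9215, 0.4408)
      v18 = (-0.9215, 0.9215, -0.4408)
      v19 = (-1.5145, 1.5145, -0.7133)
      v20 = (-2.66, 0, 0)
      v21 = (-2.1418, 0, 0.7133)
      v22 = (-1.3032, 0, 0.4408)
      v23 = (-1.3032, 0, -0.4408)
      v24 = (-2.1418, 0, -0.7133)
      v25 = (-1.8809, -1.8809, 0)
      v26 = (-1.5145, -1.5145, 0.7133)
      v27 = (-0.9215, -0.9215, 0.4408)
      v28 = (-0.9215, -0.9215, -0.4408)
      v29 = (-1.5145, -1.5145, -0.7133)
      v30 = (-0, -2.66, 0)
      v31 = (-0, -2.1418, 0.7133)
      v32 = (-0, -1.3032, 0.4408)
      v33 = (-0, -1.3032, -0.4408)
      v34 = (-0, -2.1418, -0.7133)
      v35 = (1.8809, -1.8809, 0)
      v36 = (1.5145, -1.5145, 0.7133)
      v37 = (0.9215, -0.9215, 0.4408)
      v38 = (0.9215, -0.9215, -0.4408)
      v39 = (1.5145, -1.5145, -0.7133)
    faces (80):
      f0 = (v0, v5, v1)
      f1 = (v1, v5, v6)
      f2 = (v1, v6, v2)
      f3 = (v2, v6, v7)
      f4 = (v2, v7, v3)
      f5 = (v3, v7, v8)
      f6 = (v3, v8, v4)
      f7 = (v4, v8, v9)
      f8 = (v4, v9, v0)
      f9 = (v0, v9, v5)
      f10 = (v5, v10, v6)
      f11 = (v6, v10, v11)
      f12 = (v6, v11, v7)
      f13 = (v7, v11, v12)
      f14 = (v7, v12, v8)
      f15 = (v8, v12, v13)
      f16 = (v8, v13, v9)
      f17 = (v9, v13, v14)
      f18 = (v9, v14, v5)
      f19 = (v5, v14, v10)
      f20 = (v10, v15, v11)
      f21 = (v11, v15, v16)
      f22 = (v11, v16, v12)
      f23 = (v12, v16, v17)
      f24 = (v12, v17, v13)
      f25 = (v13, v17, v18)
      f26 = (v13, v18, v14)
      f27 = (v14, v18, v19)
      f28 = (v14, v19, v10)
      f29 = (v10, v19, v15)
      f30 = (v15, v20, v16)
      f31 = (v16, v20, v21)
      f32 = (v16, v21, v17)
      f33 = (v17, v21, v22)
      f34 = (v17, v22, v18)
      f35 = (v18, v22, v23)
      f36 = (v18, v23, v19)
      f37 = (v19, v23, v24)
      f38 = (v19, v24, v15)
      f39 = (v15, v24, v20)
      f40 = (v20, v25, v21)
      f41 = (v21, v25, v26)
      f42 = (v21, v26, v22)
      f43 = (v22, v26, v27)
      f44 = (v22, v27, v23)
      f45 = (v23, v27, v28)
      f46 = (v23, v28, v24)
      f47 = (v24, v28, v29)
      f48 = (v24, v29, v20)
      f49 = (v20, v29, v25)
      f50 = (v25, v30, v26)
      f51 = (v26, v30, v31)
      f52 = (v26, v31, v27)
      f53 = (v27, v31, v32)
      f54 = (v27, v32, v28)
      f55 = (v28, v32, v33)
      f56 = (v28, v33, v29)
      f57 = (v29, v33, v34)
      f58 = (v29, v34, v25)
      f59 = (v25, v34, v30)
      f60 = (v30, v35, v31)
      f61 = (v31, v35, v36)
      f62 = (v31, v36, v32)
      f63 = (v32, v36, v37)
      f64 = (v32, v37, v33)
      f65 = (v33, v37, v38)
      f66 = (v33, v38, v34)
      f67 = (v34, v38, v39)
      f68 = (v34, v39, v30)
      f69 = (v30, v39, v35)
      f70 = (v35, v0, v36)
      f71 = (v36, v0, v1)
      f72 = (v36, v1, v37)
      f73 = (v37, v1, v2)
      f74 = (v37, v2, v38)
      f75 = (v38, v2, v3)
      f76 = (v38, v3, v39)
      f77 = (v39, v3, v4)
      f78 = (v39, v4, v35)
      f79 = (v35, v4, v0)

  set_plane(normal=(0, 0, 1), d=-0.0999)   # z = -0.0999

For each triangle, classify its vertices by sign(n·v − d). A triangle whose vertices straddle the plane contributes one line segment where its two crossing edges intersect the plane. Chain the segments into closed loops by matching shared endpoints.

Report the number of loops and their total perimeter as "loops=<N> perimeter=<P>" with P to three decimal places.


Straddling triangles (32 of 80):
  (v2,v7,v3) [++-] → (1.1556, 0.356329, -0.0999)–(1.3032, 0, -0.0999)  len=0.3857
  (v3,v7,v8) [-+-] → (1.1556, 0.356329, -0.0999)–(0.9215, 0.9215, -0.0999)  len=0.6117
  (v4,v9,v0) [--+] → (2.49957, 0.212111, -0.0999)–(2.58742, 0, -0.0999)  len=0.2296
  (v0,v9,v5) [+-+] → (2.49957, 0.212111, -0.0999)–(1.82958, 1.82958, -0.0999)  len=1.7507
  (v7,v12,v8) [++-] → (0.565171, 1.0691, -0.0999)–(0.9215, 0.9215, -0.0999)  len=0.3857
  (v8,v12,v13) [-+-] → (0.565171, 1.0691, -0.0999)–(0, 1.3032, -0.0999)  len=0.6117
  (v9,v14,v5) [--+] → (1.61747, 1.91744, -0.0999)–(1.82958, 1.82958, -0.0999)  len=0.2296
  (v5,v14,v10) [+-+] → (1.61747, 1.91744, -0.0999)–(0, 2.58742, -0.0999)  len=1.7507
  (v12,v17,v13) [++-] → (-0.356329, 1.1556, -0.0999)–(0, 1.3032, -0.0999)  len=0.3857
  (v13,v17,v18) [-+-] → (-0.356329, 1.1556, -0.0999)–(-0.9215, 0.9215, -0.0999)  len=0.6117
  (v14,v19,v10) [--+] → (-0.212111, 2.49957, -0.0999)–(0, 2.58742, -0.0999)  len=0.2296
  (v10,v19,v15) [+-+] → (-0.212111, 2.49957, -0.0999)–(-1.82958, 1.82958, -0.0999)  len=1.7507
  (v17,v22,v18) [++-] → (-1.0691, 0.565171, -0.0999)–(-0.9215, 0.9215, -0.0999)  len=0.3857
  (v18,v22,v23) [-+-] → (-1.0691, 0.565171, -0.0999)–(-1.3032, 0, -0.0999)  len=0.6117
  (v19,v24,v15) [--+] → (-1.91744, 1.61747, -0.0999)–(-1.82958, 1.82958, -0.0999)  len=0.2296
  (v15,v24,v20) [+-+] → (-1.91744, 1.61747, -0.0999)–(-2.58742, 0, -0.0999)  len=1.7507
  (v22,v27,v23) [++-] → (-1.1556, -0.356329, -0.0999)–(-1.3032, 0, -0.0999)  len=0.3857
  (v23,v27,v28) [-+-] → (-1.1556, -0.356329, -0.0999)–(-0.9215, -0.9215, -0.0999)  len=0.6117
  (v24,v29,v20) [--+] → (-2.49957, -0.212111, -0.0999)–(-2.58742, 0, -0.0999)  len=0.2296
  (v20,v29,v25) [+-+] → (-2.49957, -0.212111, -0.0999)–(-1.82958, -1.82958, -0.0999)  len=1.7507
  (v27,v32,v28) [++-] → (-0.565171, -1.0691, -0.0999)–(-0.9215, -0.9215, -0.0999)  len=0.3857
  (v28,v32,v33) [-+-] → (-0.565171, -1.0691, -0.0999)–(0, -1.3032, -0.0999)  len=0.6117
  (v29,v34,v25) [--+] → (-1.61747, -1.91744, -0.0999)–(-1.82958, -1.82958, -0.0999)  len=0.2296
  (v25,v34,v30) [+-+] → (-1.61747, -1.91744, -0.0999)–(0, -2.58742, -0.0999)  len=1.7507
  (v32,v37,v33) [++-] → (0.356329, -1.1556, -0.0999)–(0, -1.3032, -0.0999)  len=0.3857
  (v33,v37,v38) [-+-] → (0.356329, -1.1556, -0.0999)–(0.9215, -0.9215, -0.0999)  len=0.6117
  (v34,v39,v30) [--+] → (0.212111, -2.49957, -0.0999)–(0, -2.58742, -0.0999)  len=0.2296
  (v30,v39,v35) [+-+] → (0.212111, -2.49957, -0.0999)–(1.82958, -1.82958, -0.0999)  len=1.7507
  (v37,v2,v38) [++-] → (1.0691, -0.565171, -0.0999)–(0.9215, -0.9215, -0.0999)  len=0.3857
  (v38,v2,v3) [-+-] → (1.0691, -0.565171, -0.0999)–(1.3032, 0, -0.0999)  len=0.6117
  (v39,v4,v35) [--+] → (1.91744, -1.61747, -0.0999)–(1.82958, -1.82958, -0.0999)  len=0.2296
  (v35,v4,v0) [+-+] → (1.91744, -1.61747, -0.0999)–(2.58742, 0, -0.0999)  len=1.7507

Chained into 2 loop(s):
  loop 1: 16 segments, perimeter = 7.9794
  loop 2: 16 segments, perimeter = 15.8426
Total perimeter = 23.822

loops=2 perimeter=23.822


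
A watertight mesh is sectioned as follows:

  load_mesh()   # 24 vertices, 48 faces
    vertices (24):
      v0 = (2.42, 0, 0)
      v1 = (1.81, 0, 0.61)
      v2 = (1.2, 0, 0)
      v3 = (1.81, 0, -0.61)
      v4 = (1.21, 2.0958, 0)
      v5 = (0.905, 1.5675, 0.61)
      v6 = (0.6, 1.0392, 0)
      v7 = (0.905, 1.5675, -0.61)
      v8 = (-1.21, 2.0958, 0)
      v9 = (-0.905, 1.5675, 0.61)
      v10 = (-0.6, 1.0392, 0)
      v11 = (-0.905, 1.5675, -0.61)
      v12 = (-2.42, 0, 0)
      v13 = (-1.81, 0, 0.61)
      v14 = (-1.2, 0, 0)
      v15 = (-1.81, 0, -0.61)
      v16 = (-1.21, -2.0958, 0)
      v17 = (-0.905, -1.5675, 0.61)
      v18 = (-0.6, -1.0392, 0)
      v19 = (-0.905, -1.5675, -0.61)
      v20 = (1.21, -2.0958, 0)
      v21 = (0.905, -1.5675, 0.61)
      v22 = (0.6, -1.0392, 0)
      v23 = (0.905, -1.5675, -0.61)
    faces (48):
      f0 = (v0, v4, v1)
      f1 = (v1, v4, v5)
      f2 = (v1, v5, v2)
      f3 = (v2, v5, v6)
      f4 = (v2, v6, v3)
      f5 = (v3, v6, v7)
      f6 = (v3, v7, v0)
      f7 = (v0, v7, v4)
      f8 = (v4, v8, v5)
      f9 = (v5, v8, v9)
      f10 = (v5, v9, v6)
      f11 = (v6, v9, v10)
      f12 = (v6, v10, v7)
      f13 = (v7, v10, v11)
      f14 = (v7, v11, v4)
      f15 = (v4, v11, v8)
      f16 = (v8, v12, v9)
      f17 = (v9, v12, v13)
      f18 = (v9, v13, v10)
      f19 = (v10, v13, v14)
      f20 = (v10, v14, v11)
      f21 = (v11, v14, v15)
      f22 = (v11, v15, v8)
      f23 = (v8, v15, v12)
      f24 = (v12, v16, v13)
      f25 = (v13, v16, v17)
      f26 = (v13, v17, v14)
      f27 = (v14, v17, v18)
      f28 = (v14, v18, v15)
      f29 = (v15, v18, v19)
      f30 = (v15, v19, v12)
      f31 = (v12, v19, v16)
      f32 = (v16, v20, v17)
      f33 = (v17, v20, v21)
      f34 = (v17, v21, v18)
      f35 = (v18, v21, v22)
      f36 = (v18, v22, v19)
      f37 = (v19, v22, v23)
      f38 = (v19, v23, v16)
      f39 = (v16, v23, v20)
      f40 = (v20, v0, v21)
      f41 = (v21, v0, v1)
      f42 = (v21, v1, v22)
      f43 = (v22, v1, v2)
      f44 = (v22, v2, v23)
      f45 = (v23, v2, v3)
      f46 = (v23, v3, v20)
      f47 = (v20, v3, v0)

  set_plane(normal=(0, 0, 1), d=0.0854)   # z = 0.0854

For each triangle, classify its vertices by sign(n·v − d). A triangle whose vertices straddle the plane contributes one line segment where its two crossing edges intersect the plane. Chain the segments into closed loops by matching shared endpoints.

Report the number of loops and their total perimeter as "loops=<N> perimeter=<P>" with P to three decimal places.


Straddling triangles (24 of 48):
  (v0,v4,v1) [--+] → (1.294, 1.80239, 0.0854)–(2.3346, 0, 0.0854)  len=2.0812
  (v1,v4,v5) [+-+] → (1.294, 1.80239, 0.0854)–(1.1673, 2.02184, 0.0854)  len=0.2534
  (v1,v5,v2) [++-] → (1.1587, 0.21945, 0.0854)–(1.2854, 0, 0.0854)  len=0.2534
  (v2,v5,v6) [-+-] → (1.1587, 0.21945, 0.0854)–(0.6427, 1.11316, 0.0854)  len=1.0320
  (v4,v8,v5) [--+] → (-0.9139, 2.02184, 0.0854)–(1.1673, 2.02184, 0.0854)  len=2.0812
  (v5,v8,v9) [+-+] → (-0.9139, 2.02184, 0.0854)–(-1.1673, 2.02184, 0.0854)  len=0.2534
  (v5,v9,v6) [++-] → (0.3893, 1.11316, 0.0854)–(0.6427, 1.11316, 0.0854)  len=0.2534
  (v6,v9,v10) [-+-] → (0.3893, 1.11316, 0.0854)–(-0.6427, 1.11316, 0.0854)  len=1.0320
  (v8,v12,v9) [--+] → (-2.2079, 0.21945, 0.0854)–(-1.1673, 2.02184, 0.0854)  len=2.0812
  (v9,v12,v13) [+-+] → (-2.2079, 0.21945, 0.0854)–(-2.3346, 0, 0.0854)  len=0.2534
  (v9,v13,v10) [++-] → (-0.7694, 0.893712, 0.0854)–(-0.6427, 1.11316, 0.0854)  len=0.2534
  (v10,v13,v14) [-+-] → (-0.7694, 0.893712, 0.0854)–(-1.2854, 0, 0.0854)  len=1.0320
  (v12,v16,v13) [--+] → (-1.294, -1.80239, 0.0854)–(-2.3346, 0, 0.0854)  len=2.0812
  (v13,v16,v17) [+-+] → (-1.294, -1.80239, 0.0854)–(-1.1673, -2.02184, 0.0854)  len=0.2534
  (v13,v17,v14) [++-] → (-1.1587, -0.21945, 0.0854)–(-1.2854, 0, 0.0854)  len=0.2534
  (v14,v17,v18) [-+-] → (-1.1587, -0.21945, 0.0854)–(-0.6427, -1.11316, 0.0854)  len=1.0320
  (v16,v20,v17) [--+] → (0.9139, -2.02184, 0.0854)–(-1.1673, -2.02184, 0.0854)  len=2.0812
  (v17,v20,v21) [+-+] → (0.9139, -2.02184, 0.0854)–(1.1673, -2.02184, 0.0854)  len=0.2534
  (v17,v21,v18) [++-] → (-0.3893, -1.11316, 0.0854)–(-0.6427, -1.11316, 0.0854)  len=0.2534
  (v18,v21,v22) [-+-] → (-0.3893, -1.11316, 0.0854)–(0.6427, -1.11316, 0.0854)  len=1.0320
  (v20,v0,v21) [--+] → (2.2079, -0.21945, 0.0854)–(1.1673, -2.02184, 0.0854)  len=2.0812
  (v21,v0,v1) [+-+] → (2.2079, -0.21945, 0.0854)–(2.3346, 0, 0.0854)  len=0.2534
  (v21,v1,v22) [++-] → (0.7694, -0.893712, 0.0854)–(0.6427, -1.11316, 0.0854)  len=0.2534
  (v22,v1,v2) [-+-] → (0.7694, -0.893712, 0.0854)–(1.2854, 0, 0.0854)  len=1.0320

Chained into 2 loop(s):
  loop 1: 12 segments, perimeter = 14.0077
  loop 2: 12 segments, perimeter = 7.7123
Total perimeter = 21.720

loops=2 perimeter=21.720


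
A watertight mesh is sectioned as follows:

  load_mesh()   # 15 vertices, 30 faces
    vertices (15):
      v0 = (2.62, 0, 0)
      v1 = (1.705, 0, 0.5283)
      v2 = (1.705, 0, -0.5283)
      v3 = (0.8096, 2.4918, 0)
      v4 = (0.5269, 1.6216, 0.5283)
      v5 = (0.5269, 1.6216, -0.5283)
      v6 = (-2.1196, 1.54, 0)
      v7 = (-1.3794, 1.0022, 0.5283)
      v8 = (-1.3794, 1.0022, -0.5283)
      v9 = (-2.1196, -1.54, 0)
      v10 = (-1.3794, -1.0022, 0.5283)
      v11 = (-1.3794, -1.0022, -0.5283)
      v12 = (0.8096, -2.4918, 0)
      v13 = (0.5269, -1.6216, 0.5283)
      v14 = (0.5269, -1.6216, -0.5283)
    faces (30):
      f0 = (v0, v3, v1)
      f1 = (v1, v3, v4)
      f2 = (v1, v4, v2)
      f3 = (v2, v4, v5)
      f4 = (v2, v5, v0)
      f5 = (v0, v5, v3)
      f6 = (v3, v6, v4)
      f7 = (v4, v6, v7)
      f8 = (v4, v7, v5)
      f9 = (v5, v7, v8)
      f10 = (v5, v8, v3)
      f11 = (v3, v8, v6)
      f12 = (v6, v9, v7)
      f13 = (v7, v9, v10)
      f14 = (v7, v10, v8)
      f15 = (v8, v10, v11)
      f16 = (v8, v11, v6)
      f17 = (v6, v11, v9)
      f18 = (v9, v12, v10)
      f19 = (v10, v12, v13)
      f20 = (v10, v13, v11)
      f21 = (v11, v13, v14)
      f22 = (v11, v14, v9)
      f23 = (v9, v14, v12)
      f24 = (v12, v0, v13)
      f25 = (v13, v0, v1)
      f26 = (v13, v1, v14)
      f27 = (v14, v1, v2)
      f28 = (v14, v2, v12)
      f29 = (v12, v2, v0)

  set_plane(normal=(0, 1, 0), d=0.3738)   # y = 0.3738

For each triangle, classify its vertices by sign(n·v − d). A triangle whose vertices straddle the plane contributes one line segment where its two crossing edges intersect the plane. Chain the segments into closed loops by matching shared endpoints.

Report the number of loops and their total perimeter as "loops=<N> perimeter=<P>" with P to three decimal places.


loops=2 perimeter=6.045

Straddling triangles (12 of 30):
  (v0,v3,v1) [-+-] → (2.34842, 0.3738, 0)–(1.57068, 0.3738, 0.449049)  len=0.8981
  (v1,v3,v4) [-++] → (1.57068, 0.3738, 0.449049)–(1.43343, 0.3738, 0.5283)  len=0.1585
  (v1,v4,v2) [-+-] → (1.43343, 0.3738, 0.5283)–(1.43343, 0.3738, -0.28474)  len=0.8130
  (v2,v4,v5) [-++] → (1.43343, 0.3738, -0.28474)–(1.43343, 0.3738, -0.5283)  len=0.2436
  (v2,v5,v0) [-+-] → (1.43343, 0.3738, -0.5283)–(2.13751, 0.3738, -0.12178)  len=0.8130
  (v0,v5,v3) [-++] → (2.13751, 0.3738, -0.12178)–(2.34842, 0.3738, 0)  len=0.2435
  (v6,v9,v7) [+-+] → (-2.1196, 0.3738, 0)–(-1.56237, 0.3738, 0.397711)  len=0.6846
  (v7,v9,v10) [+--] → (-1.56237, 0.3738, 0.397711)–(-1.3794, 0.3738, 0.5283)  len=0.2248
  (v7,v10,v8) [+-+] → (-1.3794, 0.3738, 0.5283)–(-1.3794, 0.3738, -0.197045)  len=0.7253
  (v8,v10,v11) [+--] → (-1.3794, 0.3738, -0.197045)–(-1.3794, 0.3738, -0.5283)  len=0.3313
  (v8,v11,v6) [+-+] → (-1.3794, 0.3738, -0.5283)–(-1.78004, 0.3738, -0.242351)  len=0.4922
  (v6,v11,v9) [+--] → (-1.78004, 0.3738, -0.242351)–(-2.1196, 0.3738, 0)  len=0.4172

Chained into 2 loop(s):
  loop 1: 6 segments, perimeter = 3.1697
  loop 2: 6 segments, perimeter = 2.8754
Total perimeter = 6.045


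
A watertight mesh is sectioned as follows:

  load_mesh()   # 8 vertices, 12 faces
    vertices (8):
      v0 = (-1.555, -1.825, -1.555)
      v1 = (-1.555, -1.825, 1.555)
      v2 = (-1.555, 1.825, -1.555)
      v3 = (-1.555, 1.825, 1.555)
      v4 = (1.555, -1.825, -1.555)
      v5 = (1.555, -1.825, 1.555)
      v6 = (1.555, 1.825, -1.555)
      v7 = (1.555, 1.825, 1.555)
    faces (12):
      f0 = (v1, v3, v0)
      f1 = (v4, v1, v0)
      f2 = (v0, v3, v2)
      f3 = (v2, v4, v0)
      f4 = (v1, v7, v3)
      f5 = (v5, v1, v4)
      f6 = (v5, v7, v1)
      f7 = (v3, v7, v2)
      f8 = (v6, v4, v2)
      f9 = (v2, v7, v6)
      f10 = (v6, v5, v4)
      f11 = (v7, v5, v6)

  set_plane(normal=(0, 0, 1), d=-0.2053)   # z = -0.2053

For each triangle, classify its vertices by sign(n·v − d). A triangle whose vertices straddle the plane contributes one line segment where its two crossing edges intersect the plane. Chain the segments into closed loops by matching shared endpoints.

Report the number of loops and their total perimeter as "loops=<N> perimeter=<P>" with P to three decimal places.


loops=1 perimeter=13.520

Straddling triangles (8 of 12):
  (v1,v3,v0) [++-] → (-1.555, -0.240947, -0.2053)–(-1.555, -1.825, -0.2053)  len=1.5841
  (v4,v1,v0) [-+-] → (0.2053, -1.825, -0.2053)–(-1.555, -1.825, -0.2053)  len=1.7603
  (v0,v3,v2) [-+-] → (-1.555, -0.240947, -0.2053)–(-1.555, 1.825, -0.2053)  len=2.0659
  (v5,v1,v4) [++-] → (0.2053, -1.825, -0.2053)–(1.555, -1.825, -0.2053)  len=1.3497
  (v3,v7,v2) [++-] → (-0.2053, 1.825, -0.2053)–(-1.555, 1.825, -0.2053)  len=1.3497
  (v2,v7,v6) [-+-] → (-0.2053, 1.825, -0.2053)–(1.555, 1.825, -0.2053)  len=1.7603
  (v6,v5,v4) [-+-] → (1.555, 0.240947, -0.2053)–(1.555, -1.825, -0.2053)  len=2.0659
  (v7,v5,v6) [++-] → (1.555, 0.240947, -0.2053)–(1.555, 1.825, -0.2053)  len=1.5841

Chained into 1 loop(s):
  loop 1: 8 segments, perimeter = 13.5200
Total perimeter = 13.520


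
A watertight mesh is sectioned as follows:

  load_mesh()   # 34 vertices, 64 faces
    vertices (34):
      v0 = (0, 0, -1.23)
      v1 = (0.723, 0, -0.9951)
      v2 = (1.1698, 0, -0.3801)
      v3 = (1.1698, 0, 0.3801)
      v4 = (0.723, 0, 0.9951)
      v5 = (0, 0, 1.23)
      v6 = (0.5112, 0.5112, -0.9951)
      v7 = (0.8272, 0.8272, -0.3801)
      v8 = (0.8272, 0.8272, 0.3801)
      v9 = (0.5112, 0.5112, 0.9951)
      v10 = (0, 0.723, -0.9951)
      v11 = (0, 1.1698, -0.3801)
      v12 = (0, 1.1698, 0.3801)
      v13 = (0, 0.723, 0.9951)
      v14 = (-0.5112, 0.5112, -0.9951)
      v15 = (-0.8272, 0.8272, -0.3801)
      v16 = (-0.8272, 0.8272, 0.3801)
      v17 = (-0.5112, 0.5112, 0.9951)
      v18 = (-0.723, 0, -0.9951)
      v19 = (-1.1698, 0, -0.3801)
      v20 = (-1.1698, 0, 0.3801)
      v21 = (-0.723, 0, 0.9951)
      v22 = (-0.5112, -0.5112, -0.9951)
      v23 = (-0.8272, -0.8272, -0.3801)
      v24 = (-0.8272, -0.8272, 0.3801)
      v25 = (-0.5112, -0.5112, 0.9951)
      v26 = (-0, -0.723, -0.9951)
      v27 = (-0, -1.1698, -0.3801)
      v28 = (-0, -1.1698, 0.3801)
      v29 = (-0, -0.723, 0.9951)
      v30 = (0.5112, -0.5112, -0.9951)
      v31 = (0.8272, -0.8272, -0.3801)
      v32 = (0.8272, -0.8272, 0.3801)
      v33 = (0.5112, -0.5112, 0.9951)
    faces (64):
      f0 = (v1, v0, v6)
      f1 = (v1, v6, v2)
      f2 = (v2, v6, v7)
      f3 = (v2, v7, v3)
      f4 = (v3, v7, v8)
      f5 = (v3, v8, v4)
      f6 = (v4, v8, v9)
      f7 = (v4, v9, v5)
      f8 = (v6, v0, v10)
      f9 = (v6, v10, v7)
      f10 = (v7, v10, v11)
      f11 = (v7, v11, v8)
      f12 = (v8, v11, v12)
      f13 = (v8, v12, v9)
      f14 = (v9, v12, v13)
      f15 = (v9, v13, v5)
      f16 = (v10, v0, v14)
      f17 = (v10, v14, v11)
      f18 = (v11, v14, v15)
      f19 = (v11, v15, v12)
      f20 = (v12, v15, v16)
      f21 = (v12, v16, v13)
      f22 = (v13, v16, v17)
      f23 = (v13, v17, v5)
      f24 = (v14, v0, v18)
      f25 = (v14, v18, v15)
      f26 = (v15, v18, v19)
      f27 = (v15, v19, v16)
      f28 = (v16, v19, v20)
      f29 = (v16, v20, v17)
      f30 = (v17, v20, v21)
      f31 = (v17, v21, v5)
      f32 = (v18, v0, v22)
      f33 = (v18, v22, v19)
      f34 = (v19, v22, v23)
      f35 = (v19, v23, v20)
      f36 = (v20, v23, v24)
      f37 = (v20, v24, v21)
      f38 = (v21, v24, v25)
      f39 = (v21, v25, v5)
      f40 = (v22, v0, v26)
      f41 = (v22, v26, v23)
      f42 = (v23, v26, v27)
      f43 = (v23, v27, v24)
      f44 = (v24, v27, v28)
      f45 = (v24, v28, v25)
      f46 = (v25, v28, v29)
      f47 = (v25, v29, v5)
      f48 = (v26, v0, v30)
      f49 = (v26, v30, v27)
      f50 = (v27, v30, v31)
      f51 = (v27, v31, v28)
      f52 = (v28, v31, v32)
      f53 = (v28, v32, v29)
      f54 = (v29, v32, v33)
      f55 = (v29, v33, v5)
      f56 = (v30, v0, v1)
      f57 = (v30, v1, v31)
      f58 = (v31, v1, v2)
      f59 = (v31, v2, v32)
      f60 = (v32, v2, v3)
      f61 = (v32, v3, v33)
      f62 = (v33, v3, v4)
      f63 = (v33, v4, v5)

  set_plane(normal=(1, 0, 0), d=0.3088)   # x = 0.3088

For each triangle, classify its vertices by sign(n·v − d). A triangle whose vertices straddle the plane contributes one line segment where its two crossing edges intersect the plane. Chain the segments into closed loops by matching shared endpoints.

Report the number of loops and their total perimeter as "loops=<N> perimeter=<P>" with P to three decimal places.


loops=1 perimeter=7.011

Straddling triangles (20 of 64):
  (v1,v0,v6) [+-+] → (0.3088, 0, -1.12967)–(0.3088, 0.3088, -1.0881)  len=0.3116
  (v4,v9,v5) [++-] → (0.3088, 0.3088, 1.0881)–(0.3088, 0, 1.12967)  len=0.3116
  (v6,v0,v10) [+--] → (0.3088, 0.3088, -1.0881)–(0.3088, 0.595058, -0.9951)  len=0.3010
  (v6,v10,v7) [+-+] → (0.3088, 0.595058, -0.9951)–(0.3088, 0.761899, -0.765516)  len=0.2838
  (v7,v10,v11) [+--] → (0.3088, 0.761899, -0.765516)–(0.3088, 1.0419, -0.3801)  len=0.4764
  (v7,v11,v8) [+-+] → (0.3088, 1.0419, -0.3801)–(0.3088, 1.0419, -0.0963116)  len=0.2838
  (v8,v11,v12) [+--] → (0.3088, 1.0419, -0.0963116)–(0.3088, 1.0419, 0.3801)  len=0.4764
  (v8,v12,v9) [+-+] → (0.3088, 1.0419, 0.3801)–(0.3088, 0.77196, 0.751602)  len=0.4592
  (v9,v12,v13) [+--] → (0.3088, 0.77196, 0.751602)–(0.3088, 0.595058, 0.9951)  len=0.3010
  (v9,v13,v5) [+--] → (0.3088, 0.595058, 0.9951)–(0.3088, 0.3088, 1.0881)  len=0.3010
  (v26,v0,v30) [--+] → (0.3088, -0.3088, -1.0881)–(0.3088, -0.595058, -0.9951)  len=0.3010
  (v26,v30,v27) [-+-] → (0.3088, -0.595058, -0.9951)–(0.3088, -0.77196, -0.751602)  len=0.3010
  (v27,v30,v31) [-++] → (0.3088, -0.77196, -0.751602)–(0.3088, -1.0419, -0.3801)  len=0.4592
  (v27,v31,v28) [-+-] → (0.3088, -1.0419, -0.3801)–(0.3088, -1.0419, 0.0963116)  len=0.4764
  (v28,v31,v32) [-++] → (0.3088, -1.0419, 0.0963116)–(0.3088, -1.0419, 0.3801)  len=0.2838
  (v28,v32,v29) [-+-] → (0.3088, -1.0419, 0.3801)–(0.3088, -0.761899, 0.765516)  len=0.4764
  (v29,v32,v33) [-++] → (0.3088, -0.761899, 0.765516)–(0.3088, -0.595058, 0.9951)  len=0.2838
  (v29,v33,v5) [-+-] → (0.3088, -0.595058, 0.9951)–(0.3088, -0.3088, 1.0881)  len=0.3010
  (v30,v0,v1) [+-+] → (0.3088, -0.3088, -1.0881)–(0.3088, 0, -1.12967)  len=0.3116
  (v33,v4,v5) [++-] → (0.3088, 0, 1.12967)–(0.3088, -0.3088, 1.0881)  len=0.3116

Chained into 1 loop(s):
  loop 1: 20 segments, perimeter = 7.0115
Total perimeter = 7.011


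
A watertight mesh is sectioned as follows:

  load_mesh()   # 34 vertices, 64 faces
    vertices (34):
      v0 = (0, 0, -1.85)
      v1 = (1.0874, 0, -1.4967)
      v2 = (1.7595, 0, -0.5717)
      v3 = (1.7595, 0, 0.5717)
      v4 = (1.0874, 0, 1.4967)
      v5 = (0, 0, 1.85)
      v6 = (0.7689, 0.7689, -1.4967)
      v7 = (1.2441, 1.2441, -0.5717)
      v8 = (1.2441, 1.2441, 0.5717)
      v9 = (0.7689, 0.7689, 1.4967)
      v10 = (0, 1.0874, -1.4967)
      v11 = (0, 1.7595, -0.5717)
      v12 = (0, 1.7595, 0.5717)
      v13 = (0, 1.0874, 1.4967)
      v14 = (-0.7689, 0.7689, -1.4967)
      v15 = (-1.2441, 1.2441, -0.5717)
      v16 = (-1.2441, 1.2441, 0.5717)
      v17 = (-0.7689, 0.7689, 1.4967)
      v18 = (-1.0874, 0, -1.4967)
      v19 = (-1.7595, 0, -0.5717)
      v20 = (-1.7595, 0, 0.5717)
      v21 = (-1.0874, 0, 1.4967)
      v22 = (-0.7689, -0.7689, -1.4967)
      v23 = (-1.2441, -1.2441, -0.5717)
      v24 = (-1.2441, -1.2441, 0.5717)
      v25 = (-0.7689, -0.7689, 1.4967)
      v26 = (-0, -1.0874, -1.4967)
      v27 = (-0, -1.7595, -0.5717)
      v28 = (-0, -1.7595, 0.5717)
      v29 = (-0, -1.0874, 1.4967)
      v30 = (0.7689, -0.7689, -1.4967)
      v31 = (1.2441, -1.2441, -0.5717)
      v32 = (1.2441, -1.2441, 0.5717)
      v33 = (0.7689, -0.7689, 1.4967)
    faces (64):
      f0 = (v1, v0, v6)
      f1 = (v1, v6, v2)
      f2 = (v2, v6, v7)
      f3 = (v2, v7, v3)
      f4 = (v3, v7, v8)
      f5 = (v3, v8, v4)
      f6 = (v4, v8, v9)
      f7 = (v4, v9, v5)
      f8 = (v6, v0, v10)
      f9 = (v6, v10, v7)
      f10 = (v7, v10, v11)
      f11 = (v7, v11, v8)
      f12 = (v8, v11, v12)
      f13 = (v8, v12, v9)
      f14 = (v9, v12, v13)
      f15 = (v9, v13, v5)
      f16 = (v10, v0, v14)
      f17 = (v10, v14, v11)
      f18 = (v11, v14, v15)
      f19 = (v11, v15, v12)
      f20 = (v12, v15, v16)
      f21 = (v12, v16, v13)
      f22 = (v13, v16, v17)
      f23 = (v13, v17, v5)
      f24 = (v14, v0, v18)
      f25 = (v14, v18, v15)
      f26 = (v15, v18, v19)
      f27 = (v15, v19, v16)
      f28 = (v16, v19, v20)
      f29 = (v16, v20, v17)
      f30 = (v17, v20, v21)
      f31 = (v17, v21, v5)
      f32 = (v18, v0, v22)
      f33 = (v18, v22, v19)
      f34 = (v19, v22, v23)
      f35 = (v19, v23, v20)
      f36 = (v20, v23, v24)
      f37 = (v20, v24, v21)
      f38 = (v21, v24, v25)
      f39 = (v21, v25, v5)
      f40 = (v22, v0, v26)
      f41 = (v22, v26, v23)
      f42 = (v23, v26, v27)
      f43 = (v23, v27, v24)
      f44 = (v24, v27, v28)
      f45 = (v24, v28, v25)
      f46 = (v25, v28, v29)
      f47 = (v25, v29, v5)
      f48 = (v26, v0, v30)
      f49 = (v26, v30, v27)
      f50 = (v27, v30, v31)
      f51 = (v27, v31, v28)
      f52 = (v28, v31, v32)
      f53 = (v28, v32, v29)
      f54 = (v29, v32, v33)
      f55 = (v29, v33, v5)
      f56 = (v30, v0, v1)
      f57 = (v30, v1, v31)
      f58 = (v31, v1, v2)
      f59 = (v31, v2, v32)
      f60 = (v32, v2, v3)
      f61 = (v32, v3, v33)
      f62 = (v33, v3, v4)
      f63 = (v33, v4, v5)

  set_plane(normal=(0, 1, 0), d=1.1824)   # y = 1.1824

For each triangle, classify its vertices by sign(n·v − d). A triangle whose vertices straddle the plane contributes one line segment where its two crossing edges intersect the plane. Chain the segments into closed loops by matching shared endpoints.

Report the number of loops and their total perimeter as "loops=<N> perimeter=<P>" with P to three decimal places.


Straddling triangles (18 of 64):
  (v2,v6,v7) [--+] → (1.1824, 1.1824, -0.691802)–(1.26966, 1.1824, -0.5717)  len=0.1485
  (v2,v7,v3) [-+-] → (1.26966, 1.1824, -0.5717)–(1.26966, 1.1824, -0.514994)  len=0.0567
  (v3,v7,v8) [-++] → (1.26966, 1.1824, -0.514994)–(1.26966, 1.1824, 0.5717)  len=1.0867
  (v3,v8,v4) [-+-] → (1.26966, 1.1824, 0.5717)–(1.23633, 1.1824, 0.617575)  len=0.0567
  (v4,v8,v9) [-+-] → (1.23633, 1.1824, 0.617575)–(1.1824, 1.1824, 0.691802)  len=0.0917
  (v6,v10,v7) [--+] → (0.754241, 1.1824, -0.935915)–(1.1824, 1.1824, -0.691802)  len=0.4929
  (v7,v10,v11) [+-+] → (0.754241, 1.1824, -0.935915)–(0, 1.1824, -1.36595)  len=0.8682
  (v8,v12,v9) [++-] → (0.447943, 1.1824, 1.11058)–(1.1824, 1.1824, 0.691802)  len=0.8455
  (v9,v12,v13) [-+-] → (0.447943, 1.1824, 1.11058)–(0, 1.1824, 1.36595)  len=0.5156
  (v10,v14,v11) [--+] → (-0.447943, 1.1824, -1.11058)–(0, 1.1824, -1.36595)  len=0.5156
  (v11,v14,v15) [+-+] → (-0.447943, 1.1824, -1.11058)–(-1.1824, 1.1824, -0.691802)  len=0.8455
  (v12,v16,v13) [++-] → (-0.754241, 1.1824, 0.935915)–(0, 1.1824, 1.36595)  len=0.8682
  (v13,v16,v17) [-+-] → (-0.754241, 1.1824, 0.935915)–(-1.1824, 1.1824, 0.691802)  len=0.4929
  (v14,v18,v15) [--+] → (-1.23633, 1.1824, -0.617575)–(-1.1824, 1.1824, -0.691802)  len=0.0917
  (v15,v18,v19) [+--] → (-1.23633, 1.1824, -0.617575)–(-1.26966, 1.1824, -0.5717)  len=0.0567
  (v15,v19,v16) [+-+] → (-1.26966, 1.1824, -0.5717)–(-1.26966, 1.1824, 0.514994)  len=1.0867
  (v16,v19,v20) [+--] → (-1.26966, 1.1824, 0.514994)–(-1.26966, 1.1824, 0.5717)  len=0.0567
  (v16,v20,v17) [+--] → (-1.26966, 1.1824, 0.5717)–(-1.1824, 1.1824, 0.691802)  len=0.1485

Chained into 1 loop(s):
  loop 1: 18 segments, perimeter = 8.3250
Total perimeter = 8.325

loops=1 perimeter=8.325


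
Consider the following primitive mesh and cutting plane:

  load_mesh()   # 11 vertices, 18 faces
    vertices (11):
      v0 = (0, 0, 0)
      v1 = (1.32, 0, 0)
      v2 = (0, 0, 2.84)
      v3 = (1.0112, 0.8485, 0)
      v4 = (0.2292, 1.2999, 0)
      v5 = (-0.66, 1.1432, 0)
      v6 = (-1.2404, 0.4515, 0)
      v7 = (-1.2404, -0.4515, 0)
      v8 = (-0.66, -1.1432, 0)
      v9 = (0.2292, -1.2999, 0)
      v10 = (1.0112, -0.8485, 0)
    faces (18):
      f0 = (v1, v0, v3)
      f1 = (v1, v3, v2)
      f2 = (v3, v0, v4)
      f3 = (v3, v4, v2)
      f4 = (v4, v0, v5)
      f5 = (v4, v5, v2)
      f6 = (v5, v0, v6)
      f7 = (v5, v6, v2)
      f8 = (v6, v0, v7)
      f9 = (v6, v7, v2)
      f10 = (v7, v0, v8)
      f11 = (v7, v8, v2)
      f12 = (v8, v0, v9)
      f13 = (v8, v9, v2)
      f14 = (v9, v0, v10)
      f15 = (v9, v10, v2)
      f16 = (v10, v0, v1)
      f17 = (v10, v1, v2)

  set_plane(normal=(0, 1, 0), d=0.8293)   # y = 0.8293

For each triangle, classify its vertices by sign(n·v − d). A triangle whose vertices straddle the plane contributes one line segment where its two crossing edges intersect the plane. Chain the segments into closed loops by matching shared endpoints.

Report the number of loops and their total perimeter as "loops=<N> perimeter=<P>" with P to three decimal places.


loops=1 perimeter=4.863

Straddling triangles (8 of 18):
  (v1,v0,v3) [--+] → (0.988318, 0.8293, 0)–(1.01819, 0.8293, 0)  len=0.0299
  (v1,v3,v2) [-+-] → (1.01819, 0.8293, 0)–(0.988318, 0.8293, 0.064264)  len=0.0709
  (v3,v0,v4) [+-+] → (0.988318, 0.8293, 0)–(0.146223, 0.8293, 0)  len=0.8421
  (v3,v4,v2) [++-] → (0.146223, 0.8293, 1.02816)–(0.988318, 0.8293, 0.064264)  len=1.2799
  (v4,v0,v5) [+-+] → (0.146223, 0.8293, 0)–(-0.478777, 0.8293, 0)  len=0.6250
  (v4,v5,v2) [++-] → (-0.478777, 0.8293, 0.779808)–(0.146223, 0.8293, 1.02816)  len=0.6725
  (v5,v0,v6) [+--] → (-0.478777, 0.8293, 0)–(-0.923391, 0.8293, 0)  len=0.4446
  (v5,v6,v2) [+--] → (-0.923391, 0.8293, 0)–(-0.478777, 0.8293, 0.779808)  len=0.8977

Chained into 1 loop(s):
  loop 1: 8 segments, perimeter = 4.8626
Total perimeter = 4.863
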